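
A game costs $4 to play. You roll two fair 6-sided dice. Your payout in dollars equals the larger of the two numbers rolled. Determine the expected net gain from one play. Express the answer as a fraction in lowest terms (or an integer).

17/36 dollars

Distribution of the larger of the two numbers rolled: 1 w.p. 1/36, 2 w.p. 1/12, 3 w.p. 5/36, 4 w.p. 7/36, 5 w.p. 1/4, 6 w.p. 11/36
E[payout] = (1/36)·1 + (1/12)·2 + (5/36)·3 + (7/36)·4 + (1/4)·5 + (11/36)·6 = 161/36
Expected profit = 161/36 − 4 = 17/36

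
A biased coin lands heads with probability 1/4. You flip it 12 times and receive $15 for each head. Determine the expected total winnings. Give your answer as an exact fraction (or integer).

E[#heads] = 12·1/4 = 3 (linearity over flips).
E[winnings] = 15·3 = 45.

$45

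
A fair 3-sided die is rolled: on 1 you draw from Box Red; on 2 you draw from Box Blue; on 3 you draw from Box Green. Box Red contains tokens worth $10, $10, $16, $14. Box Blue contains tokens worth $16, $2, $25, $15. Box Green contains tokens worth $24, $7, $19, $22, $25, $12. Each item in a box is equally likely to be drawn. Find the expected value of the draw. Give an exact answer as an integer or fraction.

E[X | Box Red] = (10 + 10 + 16 + 14)/4 = 25/2
E[X | Box Blue] = (16 + 2 + 25 + 15)/4 = 29/2
E[X | Box Green] = (24 + 7 + 19 + 22 + 25 + 12)/6 = 109/6
E[X] = (1/3)·25/2 + (1/3)·29/2 + (1/3)·109/6 = 271/18

271/18 dollars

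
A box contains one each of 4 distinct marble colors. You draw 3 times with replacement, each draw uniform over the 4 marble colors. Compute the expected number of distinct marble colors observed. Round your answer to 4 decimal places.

2.3125

Let Xⱼ=1 if type j appears at least once. P(Xⱼ=1) = 1 − ((4−1)/4)^3 = 37/64.
E[#distinct] = 4·37/64 = 37/16.
≈ 2.3125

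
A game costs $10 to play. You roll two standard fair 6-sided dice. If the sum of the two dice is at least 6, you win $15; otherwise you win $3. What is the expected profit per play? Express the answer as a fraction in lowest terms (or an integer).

5/3 dollars

E[payout] = (5/18)·3 + (13/18)·15 = 35/3
Expected profit = 35/3 − 10 = 5/3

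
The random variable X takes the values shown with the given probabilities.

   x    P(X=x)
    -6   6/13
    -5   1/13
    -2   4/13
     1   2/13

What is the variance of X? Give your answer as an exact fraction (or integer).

1158/169

E[X] = (6/13)·(-6) + (1/13)·(-5) + (4/13)·(-2) + (2/13)·1 = -47/13
E[X²] = (6/13)·36 + (1/13)·25 + (4/13)·4 + (2/13)·1 = 259/13
Var(X) = 259/13 − (-47/13)² = 1158/169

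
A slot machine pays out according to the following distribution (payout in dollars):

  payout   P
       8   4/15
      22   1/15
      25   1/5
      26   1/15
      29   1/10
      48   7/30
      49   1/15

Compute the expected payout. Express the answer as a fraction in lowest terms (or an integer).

E[X] = (4/15)·8 + (1/15)·22 + (1/5)·25 + (1/15)·26 + (1/10)·29 + (7/30)·48 + (1/15)·49
     = 277/10

277/10 dollars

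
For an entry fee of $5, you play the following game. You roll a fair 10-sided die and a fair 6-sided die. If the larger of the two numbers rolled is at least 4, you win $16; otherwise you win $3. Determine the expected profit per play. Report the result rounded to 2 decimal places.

$9.05

E[payout] = (3/20)·3 + (17/20)·16 = 281/20
Expected profit = 281/20 − 5 = 181/20 ≈ $9.05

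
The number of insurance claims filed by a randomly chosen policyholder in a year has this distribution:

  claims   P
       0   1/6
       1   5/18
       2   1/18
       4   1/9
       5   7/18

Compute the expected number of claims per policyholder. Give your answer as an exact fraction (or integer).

25/9

E[X] = (1/6)·0 + (5/18)·1 + (1/18)·2 + (1/9)·4 + (7/18)·5
     = 25/9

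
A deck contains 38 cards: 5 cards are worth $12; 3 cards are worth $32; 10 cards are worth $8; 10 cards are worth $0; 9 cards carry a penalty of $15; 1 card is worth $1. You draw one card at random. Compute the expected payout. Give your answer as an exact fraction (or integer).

E[payout] = (5/38)·12 + (3/38)·32 + (10/38)·8 + (10/38)·0 + (9/38)·(-15) + (1/38)·1 = 51/19

51/19 dollars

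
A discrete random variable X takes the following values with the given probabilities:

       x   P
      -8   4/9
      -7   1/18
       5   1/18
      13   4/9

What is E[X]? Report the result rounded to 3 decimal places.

2.111

E[X] = (4/9)·(-8) + (1/18)·(-7) + (1/18)·5 + (4/9)·13
     = 19/9 ≈ 2.111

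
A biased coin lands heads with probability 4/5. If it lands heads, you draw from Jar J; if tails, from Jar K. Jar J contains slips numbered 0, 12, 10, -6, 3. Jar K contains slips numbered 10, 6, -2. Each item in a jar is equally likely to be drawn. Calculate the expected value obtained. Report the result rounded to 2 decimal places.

3.97

E[X | Jar J] = (0 + 12 + 10 − 6 + 3)/5 = 19/5
E[X | Jar K] = (10 + 6 − 2)/3 = 14/3
E[X] = (4/5)·19/5 + (1/5)·14/3 = 298/75 ≈ 3.97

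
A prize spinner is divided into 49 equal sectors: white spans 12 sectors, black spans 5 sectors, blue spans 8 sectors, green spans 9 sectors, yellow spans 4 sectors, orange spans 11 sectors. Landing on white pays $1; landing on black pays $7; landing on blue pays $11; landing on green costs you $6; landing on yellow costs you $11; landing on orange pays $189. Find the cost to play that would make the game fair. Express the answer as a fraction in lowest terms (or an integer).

E[payout] = (12/49)·1 + (5/49)·7 + (8/49)·11 + (9/49)·(-6) + (4/49)·(-11) + (11/49)·189 = 2116/49
Fair fee = E[payout] = 2116/49

2116/49 dollars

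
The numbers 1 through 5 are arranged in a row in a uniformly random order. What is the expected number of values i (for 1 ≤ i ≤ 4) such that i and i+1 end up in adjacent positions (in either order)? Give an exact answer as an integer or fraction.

For each i ∈ {1,…,4}, let Xᵢ = 1 if i and i+1 are adjacent. P(Xᵢ=1) = 2·(5−1)!/5! = 2/5.
By linearity, E[ΣXᵢ] = (4)·(2/5) = 8/5.

8/5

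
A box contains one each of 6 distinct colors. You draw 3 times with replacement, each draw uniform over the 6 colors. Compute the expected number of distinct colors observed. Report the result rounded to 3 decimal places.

2.528

Let Xⱼ=1 if type j appears at least once. P(Xⱼ=1) = 1 − ((6−1)/6)^3 = 91/216.
E[#distinct] = 6·91/216 = 91/36.
≈ 2.528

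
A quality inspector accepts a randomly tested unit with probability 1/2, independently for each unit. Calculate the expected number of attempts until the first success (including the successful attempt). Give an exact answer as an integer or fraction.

For a geometric distribution, E[trials] = 1/p = 1/(1/2) = 2.

2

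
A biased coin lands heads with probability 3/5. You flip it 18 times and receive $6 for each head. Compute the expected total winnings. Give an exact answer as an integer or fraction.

324/5 dollars

E[#heads] = 18·3/5 = 54/5 (linearity over flips).
E[winnings] = 6·54/5 = 324/5.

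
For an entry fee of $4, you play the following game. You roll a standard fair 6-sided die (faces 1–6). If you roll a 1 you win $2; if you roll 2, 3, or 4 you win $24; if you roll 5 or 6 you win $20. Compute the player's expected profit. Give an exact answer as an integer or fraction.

$15

E[payout] = (1/6)·2 + (1/3)·20 + (1/2)·24 = 19
Expected profit = 19 − 4 = 15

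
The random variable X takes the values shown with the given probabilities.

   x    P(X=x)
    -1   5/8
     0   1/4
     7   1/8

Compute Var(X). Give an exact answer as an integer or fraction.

E[X] = (5/8)·(-1) + (1/4)·0 + (1/8)·7 = 1/4
E[X²] = (5/8)·1 + (1/4)·0 + (1/8)·49 = 27/4
Var(X) = 27/4 − (1/4)² = 107/16

107/16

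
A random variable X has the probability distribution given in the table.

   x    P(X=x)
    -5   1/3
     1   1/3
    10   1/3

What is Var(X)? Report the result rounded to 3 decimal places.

E[X] = (1/3)·(-5) + (1/3)·1 + (1/3)·10 = 2
E[X²] = (1/3)·25 + (1/3)·1 + (1/3)·100 = 42
Var(X) = 42 − (2)² = 38 ≈ 38.000

38.000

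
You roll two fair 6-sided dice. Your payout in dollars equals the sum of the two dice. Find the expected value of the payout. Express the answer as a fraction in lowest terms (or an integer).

$7

Distribution of the sum of the two dice: 2 w.p. 1/36, 3 w.p. 1/18, 4 w.p. 1/12, 5 w.p. 1/9, 6 w.p. 5/36, 7 w.p. 1/6, …
E[payout] = (1/36)·2 + (1/18)·3 + (1/12)·4 + (1/9)·5 + (5/36)·6 + (1/6)·7 + (5/36)·8 + (1/9)·9 + (1/12)·10 + (1/18)·11 + (1/36)·12 = 7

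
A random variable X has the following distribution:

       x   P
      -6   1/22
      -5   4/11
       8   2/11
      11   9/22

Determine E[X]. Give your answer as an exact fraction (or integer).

E[X] = (1/22)·(-6) + (4/11)·(-5) + (2/11)·8 + (9/22)·11
     = 85/22

85/22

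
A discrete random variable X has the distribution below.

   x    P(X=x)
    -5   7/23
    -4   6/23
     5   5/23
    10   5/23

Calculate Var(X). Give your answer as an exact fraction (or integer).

E[X] = (7/23)·(-5) + (6/23)·(-4) + (5/23)·5 + (5/23)·10 = 16/23
E[X²] = (7/23)·25 + (6/23)·16 + (5/23)·25 + (5/23)·100 = 896/23
Var(X) = 896/23 − (16/23)² = 20352/529

20352/529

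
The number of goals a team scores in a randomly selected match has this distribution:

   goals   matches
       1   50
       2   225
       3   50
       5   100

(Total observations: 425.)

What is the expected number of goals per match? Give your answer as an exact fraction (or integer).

46/17

Total = 425, so P(goals=1) = 50/425, etc.
E[X] = (2/17)·1 + (9/17)·2 + (2/17)·3 + (4/17)·5
     = 46/17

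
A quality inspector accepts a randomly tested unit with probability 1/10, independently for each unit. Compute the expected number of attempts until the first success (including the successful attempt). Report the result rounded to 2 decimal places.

For a geometric distribution, E[trials] = 1/p = 1/(1/10) = 10.
≈ 10.00

10.00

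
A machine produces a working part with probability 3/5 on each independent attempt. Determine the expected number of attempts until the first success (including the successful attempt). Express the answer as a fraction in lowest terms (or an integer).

5/3

For a geometric distribution, E[trials] = 1/p = 1/(3/5) = 5/3.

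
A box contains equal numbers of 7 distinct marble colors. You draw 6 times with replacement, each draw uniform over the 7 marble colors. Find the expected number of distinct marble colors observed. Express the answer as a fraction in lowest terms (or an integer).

70993/16807

Let Xⱼ=1 if type j appears at least once. P(Xⱼ=1) = 1 − ((7−1)/7)^6 = 70993/117649.
E[#distinct] = 7·70993/117649 = 70993/16807.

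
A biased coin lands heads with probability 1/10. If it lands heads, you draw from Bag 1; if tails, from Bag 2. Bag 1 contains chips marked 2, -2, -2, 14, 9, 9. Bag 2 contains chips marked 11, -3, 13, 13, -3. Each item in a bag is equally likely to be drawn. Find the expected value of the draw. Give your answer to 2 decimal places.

E[X | Bag 1] = (2 − 2 − 2 + 14 + 9 + 9)/6 = 5
E[X | Bag 2] = (11 − 3 + 13 + 13 − 3)/5 = 31/5
E[X] = (1/10)·5 + (9/10)·31/5 = 152/25 ≈ 6.08

6.08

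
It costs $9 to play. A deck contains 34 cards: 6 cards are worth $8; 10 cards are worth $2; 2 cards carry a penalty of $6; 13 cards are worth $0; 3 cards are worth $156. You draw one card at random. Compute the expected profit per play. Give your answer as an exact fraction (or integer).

E[payout] = (6/34)·8 + (10/34)·2 + (2/34)·(-6) + (13/34)·0 + (3/34)·156 = 262/17
Expected profit = 262/17 − 9 = 109/17

109/17 dollars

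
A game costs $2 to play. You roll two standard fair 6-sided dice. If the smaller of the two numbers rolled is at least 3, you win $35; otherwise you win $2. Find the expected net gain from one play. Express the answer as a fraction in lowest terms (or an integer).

44/3 dollars

E[payout] = (5/9)·2 + (4/9)·35 = 50/3
Expected profit = 50/3 − 2 = 44/3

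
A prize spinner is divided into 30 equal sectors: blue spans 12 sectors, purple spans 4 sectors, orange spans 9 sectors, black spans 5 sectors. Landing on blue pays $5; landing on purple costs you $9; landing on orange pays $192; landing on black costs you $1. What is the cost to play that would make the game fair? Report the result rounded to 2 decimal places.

$58.23

E[payout] = (12/30)·5 + (4/30)·(-9) + (9/30)·192 + (5/30)·(-1) = 1747/30
Fair fee = E[payout] = 1747/30 ≈ $58.23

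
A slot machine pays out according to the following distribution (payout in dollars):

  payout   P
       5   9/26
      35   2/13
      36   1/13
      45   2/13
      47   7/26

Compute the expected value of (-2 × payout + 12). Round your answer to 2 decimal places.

E[-2x+12] = (9/26)·2 + (2/13)·(-58) + (1/13)·(-60) + (2/13)·(-78) + (7/26)·(-82)
     = -610/13 ≈ -46.92

-46.92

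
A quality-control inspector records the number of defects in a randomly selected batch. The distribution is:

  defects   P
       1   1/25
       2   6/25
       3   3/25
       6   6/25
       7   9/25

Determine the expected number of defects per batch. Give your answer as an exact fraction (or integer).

E[X] = (1/25)·1 + (6/25)·2 + (3/25)·3 + (6/25)·6 + (9/25)·7
     = 121/25

121/25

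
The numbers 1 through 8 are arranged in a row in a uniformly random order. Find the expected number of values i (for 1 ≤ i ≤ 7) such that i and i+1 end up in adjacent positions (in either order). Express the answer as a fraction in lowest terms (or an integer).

For each i ∈ {1,…,7}, let Xᵢ = 1 if i and i+1 are adjacent. P(Xᵢ=1) = 2·(8−1)!/8! = 2/8.
By linearity, E[ΣXᵢ] = (7)·(2/8) = 7/4.

7/4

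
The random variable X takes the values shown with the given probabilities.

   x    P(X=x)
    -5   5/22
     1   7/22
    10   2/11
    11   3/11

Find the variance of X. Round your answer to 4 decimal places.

E[X] = (5/22)·(-5) + (7/22)·1 + (2/11)·10 + (3/11)·11 = 4
E[X²] = (5/22)·25 + (7/22)·1 + (2/11)·100 + (3/11)·121 = 629/11
Var(X) = 629/11 − (4)² = 453/11 ≈ 41.1818

41.1818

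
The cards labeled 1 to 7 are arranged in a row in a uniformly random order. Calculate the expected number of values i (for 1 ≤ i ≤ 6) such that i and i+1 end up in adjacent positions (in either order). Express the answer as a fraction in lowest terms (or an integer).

For each i ∈ {1,…,6}, let Xᵢ = 1 if i and i+1 are adjacent. P(Xᵢ=1) = 2·(7−1)!/7! = 2/7.
By linearity, E[ΣXᵢ] = (6)·(2/7) = 12/7.

12/7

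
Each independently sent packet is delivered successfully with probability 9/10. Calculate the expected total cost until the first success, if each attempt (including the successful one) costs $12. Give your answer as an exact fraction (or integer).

40/3 dollars

E[#attempts] = 1/p = 10/9; E[cost] = 12·10/9 = 40/3.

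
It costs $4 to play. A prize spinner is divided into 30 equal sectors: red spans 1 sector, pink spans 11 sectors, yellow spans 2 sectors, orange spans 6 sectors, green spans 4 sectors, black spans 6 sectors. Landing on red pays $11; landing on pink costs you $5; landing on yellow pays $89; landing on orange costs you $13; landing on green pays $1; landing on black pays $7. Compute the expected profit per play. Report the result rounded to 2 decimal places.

E[payout] = (1/30)·11 + (11/30)·(-5) + (2/30)·89 + (6/30)·(-13) + (4/30)·1 + (6/30)·7 = 17/5
Expected profit = 17/5 − 4 = -3/5 ≈ -$0.60

-$0.60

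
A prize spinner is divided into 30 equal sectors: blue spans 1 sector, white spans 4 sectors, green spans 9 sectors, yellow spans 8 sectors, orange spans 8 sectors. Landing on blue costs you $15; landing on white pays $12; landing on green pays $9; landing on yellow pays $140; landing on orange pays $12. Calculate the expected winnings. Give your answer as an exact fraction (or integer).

133/3 dollars

E[payout] = (1/30)·(-15) + (4/30)·12 + (9/30)·9 + (8/30)·140 + (8/30)·12 = 133/3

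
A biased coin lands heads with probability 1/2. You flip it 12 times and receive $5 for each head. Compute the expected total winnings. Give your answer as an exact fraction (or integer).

E[#heads] = 12·1/2 = 6 (linearity over flips).
E[winnings] = 5·6 = 30.

$30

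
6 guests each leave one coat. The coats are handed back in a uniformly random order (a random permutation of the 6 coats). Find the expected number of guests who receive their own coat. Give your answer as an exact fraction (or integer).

Let Xᵢ = 1 if person i gets their own coat. For each i, P(Xᵢ=1) = 1/6.
By linearity of expectation, E[X₁+…+X_6] = 6·(1/6) = 1.

1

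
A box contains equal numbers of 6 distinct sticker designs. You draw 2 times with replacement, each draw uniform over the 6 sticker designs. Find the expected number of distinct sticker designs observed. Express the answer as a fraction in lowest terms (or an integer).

11/6

Let Xⱼ=1 if type j appears at least once. P(Xⱼ=1) = 1 − ((6−1)/6)^2 = 11/36.
E[#distinct] = 6·11/36 = 11/6.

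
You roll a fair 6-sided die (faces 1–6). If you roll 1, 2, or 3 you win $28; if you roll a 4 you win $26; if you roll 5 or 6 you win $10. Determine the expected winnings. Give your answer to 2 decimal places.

E[payout] = (1/3)·10 + (1/6)·26 + (1/2)·28 = 65/3
≈ $21.67

$21.67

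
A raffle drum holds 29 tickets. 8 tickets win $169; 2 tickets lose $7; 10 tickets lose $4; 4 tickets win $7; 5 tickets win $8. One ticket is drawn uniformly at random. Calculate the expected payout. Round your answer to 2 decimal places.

$47.10

E[payout] = (8/29)·169 + (2/29)·(-7) + (10/29)·(-4) + (4/29)·7 + (5/29)·8 = 1366/29
≈ $47.10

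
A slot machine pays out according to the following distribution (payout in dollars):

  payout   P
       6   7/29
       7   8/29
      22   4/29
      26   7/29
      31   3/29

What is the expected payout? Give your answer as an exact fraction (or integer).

461/29 dollars

E[X] = (7/29)·6 + (8/29)·7 + (4/29)·22 + (7/29)·26 + (3/29)·31
     = 461/29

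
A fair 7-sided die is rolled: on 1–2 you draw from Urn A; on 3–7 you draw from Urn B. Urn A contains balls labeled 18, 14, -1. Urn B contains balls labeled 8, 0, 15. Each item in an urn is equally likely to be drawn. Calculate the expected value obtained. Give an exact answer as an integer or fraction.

59/7

E[X | Urn A] = (18 + 14 − 1)/3 = 31/3
E[X | Urn B] = (8 + 0 + 15)/3 = 23/3
E[X] = (2/7)·31/3 + (5/7)·23/3 = 59/7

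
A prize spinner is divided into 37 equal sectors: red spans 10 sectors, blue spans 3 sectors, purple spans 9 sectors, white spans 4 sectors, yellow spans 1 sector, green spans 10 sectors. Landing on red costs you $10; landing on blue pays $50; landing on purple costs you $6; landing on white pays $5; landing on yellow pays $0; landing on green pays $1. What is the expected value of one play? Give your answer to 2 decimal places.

E[payout] = (10/37)·(-10) + (3/37)·50 + (9/37)·(-6) + (4/37)·5 + (1/37)·0 + (10/37)·1 = 26/37
≈ $0.70

$0.70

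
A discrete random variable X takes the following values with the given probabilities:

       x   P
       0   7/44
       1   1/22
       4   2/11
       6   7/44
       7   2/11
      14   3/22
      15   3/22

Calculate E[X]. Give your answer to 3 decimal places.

E[X] = (7/44)·0 + (1/22)·1 + (2/11)·4 + (7/44)·6 + (2/11)·7 + (3/22)·14 + (3/22)·15
     = 153/22 ≈ 6.955

6.955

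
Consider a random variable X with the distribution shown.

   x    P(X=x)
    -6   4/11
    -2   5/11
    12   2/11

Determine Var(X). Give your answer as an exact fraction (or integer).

E[X] = (4/11)·(-6) + (5/11)·(-2) + (2/11)·12 = -10/11
E[X²] = (4/11)·36 + (5/11)·4 + (2/11)·144 = 452/11
Var(X) = 452/11 − (-10/11)² = 4872/121

4872/121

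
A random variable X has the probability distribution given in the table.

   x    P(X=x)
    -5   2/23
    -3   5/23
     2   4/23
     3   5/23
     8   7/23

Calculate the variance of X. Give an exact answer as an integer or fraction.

E[X] = (2/23)·(-5) + (5/23)·(-3) + (4/23)·2 + (5/23)·3 + (7/23)·8 = 54/23
E[X²] = (2/23)·25 + (5/23)·9 + (4/23)·4 + (5/23)·9 + (7/23)·64 = 604/23
Var(X) = 604/23 − (54/23)² = 10976/529

10976/529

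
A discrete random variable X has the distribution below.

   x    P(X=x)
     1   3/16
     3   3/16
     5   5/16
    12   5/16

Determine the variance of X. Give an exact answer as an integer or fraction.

4591/256

E[X] = (3/16)·1 + (3/16)·3 + (5/16)·5 + (5/16)·12 = 97/16
E[X²] = (3/16)·1 + (3/16)·9 + (5/16)·25 + (5/16)·144 = 875/16
Var(X) = 875/16 − (97/16)² = 4591/256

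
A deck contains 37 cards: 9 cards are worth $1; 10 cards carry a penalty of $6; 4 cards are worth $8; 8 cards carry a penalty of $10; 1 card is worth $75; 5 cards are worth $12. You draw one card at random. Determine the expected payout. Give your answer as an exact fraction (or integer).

E[payout] = (9/37)·1 + (10/37)·(-6) + (4/37)·8 + (8/37)·(-10) + (1/37)·75 + (5/37)·12 = 36/37

36/37 dollars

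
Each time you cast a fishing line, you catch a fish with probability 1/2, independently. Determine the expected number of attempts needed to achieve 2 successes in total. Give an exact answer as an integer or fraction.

4

By linearity (sum of 2 independent geometric waits), E[trials] = 2/p = 2/(1/2) = 4.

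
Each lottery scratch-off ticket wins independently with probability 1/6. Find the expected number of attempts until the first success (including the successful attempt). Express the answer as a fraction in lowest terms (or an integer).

6

For a geometric distribution, E[trials] = 1/p = 1/(1/6) = 6.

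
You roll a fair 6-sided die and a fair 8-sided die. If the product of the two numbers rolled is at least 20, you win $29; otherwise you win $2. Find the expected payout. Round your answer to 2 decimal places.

E[payout] = (2/3)·2 + (1/3)·29 = 11
≈ $11.00

$11.00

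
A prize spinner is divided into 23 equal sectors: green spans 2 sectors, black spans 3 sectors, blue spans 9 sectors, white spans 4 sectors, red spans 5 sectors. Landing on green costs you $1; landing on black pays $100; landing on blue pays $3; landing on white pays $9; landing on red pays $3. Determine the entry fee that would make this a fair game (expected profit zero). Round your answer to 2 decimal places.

$16.35

E[payout] = (2/23)·(-1) + (3/23)·100 + (9/23)·3 + (4/23)·9 + (5/23)·3 = 376/23
Fair fee = E[payout] = 376/23 ≈ $16.35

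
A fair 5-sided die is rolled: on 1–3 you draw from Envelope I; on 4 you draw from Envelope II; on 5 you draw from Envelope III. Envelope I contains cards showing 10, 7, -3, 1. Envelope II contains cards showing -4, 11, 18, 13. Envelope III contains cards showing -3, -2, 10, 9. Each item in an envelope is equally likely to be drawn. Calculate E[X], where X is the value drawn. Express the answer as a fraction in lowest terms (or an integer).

97/20

E[X | Envelope I] = (10 + 7 − 3 + 1)/4 = 15/4
E[X | Envelope II] = (-4 + 11 + 18 + 13)/4 = 19/2
E[X | Envelope III] = (-3 − 2 + 10 + 9)/4 = 7/2
E[X] = (3/5)·15/4 + (1/5)·19/2 + (1/5)·7/2 = 97/20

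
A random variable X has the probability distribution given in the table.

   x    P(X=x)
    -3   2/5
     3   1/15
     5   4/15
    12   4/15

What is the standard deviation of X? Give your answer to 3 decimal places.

E[X] = 53/15, E[X²] = 739/15
Var(X) = E[X²] − (E[X])² = 739/15 − 2809/225 = 8276/225
SD(X) = √(8276/225) ≈ 6.065

6.065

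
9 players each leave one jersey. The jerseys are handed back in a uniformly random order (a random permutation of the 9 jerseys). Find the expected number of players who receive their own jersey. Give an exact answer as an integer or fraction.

1

Let Xᵢ = 1 if person i gets their own jersey. For each i, P(Xᵢ=1) = 1/9.
By linearity of expectation, E[X₁+…+X_9] = 9·(1/9) = 1.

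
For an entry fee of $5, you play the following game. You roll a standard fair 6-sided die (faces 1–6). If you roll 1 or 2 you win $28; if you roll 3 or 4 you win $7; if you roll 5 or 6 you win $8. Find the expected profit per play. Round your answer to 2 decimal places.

E[payout] = (1/3)·7 + (1/3)·8 + (1/3)·28 = 43/3
Expected profit = 43/3 − 5 = 28/3 ≈ $9.33

$9.33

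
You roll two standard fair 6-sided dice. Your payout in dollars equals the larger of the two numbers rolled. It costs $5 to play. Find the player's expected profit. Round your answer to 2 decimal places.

Distribution of the larger of the two numbers rolled: 1 w.p. 1/36, 2 w.p. 1/12, 3 w.p. 5/36, 4 w.p. 7/36, 5 w.p. 1/4, 6 w.p. 11/36
E[payout] = (1/36)·1 + (1/12)·2 + (5/36)·3 + (7/36)·4 + (1/4)·5 + (11/36)·6 = 161/36
Expected profit = 161/36 − 5 = -19/36 ≈ -$0.53

-$0.53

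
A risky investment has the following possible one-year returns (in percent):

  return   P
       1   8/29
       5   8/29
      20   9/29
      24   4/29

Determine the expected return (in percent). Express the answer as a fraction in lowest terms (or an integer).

324/29

E[X] = (8/29)·1 + (8/29)·5 + (9/29)·20 + (4/29)·24
     = 324/29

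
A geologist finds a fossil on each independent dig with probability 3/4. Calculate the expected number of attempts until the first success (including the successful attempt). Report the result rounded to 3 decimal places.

For a geometric distribution, E[trials] = 1/p = 1/(3/4) = 4/3.
≈ 1.333

1.333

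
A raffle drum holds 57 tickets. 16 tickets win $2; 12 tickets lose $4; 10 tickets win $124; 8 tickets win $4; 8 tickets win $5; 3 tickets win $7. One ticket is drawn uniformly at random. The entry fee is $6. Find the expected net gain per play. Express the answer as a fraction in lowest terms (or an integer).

325/19 dollars

E[payout] = (16/57)·2 + (12/57)·(-4) + (10/57)·124 + (8/57)·4 + (8/57)·5 + (3/57)·7 = 439/19
Expected profit = 439/19 − 6 = 325/19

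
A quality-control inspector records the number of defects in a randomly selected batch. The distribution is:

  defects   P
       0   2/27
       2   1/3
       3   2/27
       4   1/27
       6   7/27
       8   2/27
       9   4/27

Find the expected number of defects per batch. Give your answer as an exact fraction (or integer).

122/27

E[X] = (2/27)·0 + (1/3)·2 + (2/27)·3 + (1/27)·4 + (7/27)·6 + (2/27)·8 + (4/27)·9
     = 122/27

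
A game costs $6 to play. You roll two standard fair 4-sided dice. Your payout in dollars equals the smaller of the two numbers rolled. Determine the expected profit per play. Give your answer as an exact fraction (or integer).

Distribution of the smaller of the two numbers rolled: 1 w.p. 7/16, 2 w.p. 5/16, 3 w.p. 3/16, 4 w.p. 1/16
E[payout] = (7/16)·1 + (5/16)·2 + (3/16)·3 + (1/16)·4 = 15/8
Expected profit = 15/8 − 6 = -33/8

-33/8 dollars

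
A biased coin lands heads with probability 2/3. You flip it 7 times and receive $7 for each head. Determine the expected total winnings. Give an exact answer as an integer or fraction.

98/3 dollars

E[#heads] = 7·2/3 = 14/3 (linearity over flips).
E[winnings] = 7·14/3 = 98/3.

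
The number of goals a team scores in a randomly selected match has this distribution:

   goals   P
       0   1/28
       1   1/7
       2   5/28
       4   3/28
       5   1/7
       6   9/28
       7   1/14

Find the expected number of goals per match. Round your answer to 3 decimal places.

E[X] = (1/28)·0 + (1/7)·1 + (5/28)·2 + (3/28)·4 + (1/7)·5 + (9/28)·6 + (1/14)·7
     = 57/14 ≈ 4.071

4.071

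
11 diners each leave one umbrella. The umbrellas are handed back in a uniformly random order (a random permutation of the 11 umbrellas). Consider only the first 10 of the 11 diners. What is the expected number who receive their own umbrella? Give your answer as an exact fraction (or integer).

10/11

Let Xᵢ = 1 if person i gets their own umbrella. For each i, P(Xᵢ=1) = 1/11.
By linearity of expectation, E[X₁+…+X_10] = 10·(1/11) = 10/11.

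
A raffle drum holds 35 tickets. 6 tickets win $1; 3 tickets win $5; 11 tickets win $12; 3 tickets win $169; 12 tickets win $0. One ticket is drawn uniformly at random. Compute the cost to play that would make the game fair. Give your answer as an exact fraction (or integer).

E[payout] = (6/35)·1 + (3/35)·5 + (11/35)·12 + (3/35)·169 + (12/35)·0 = 132/7
Fair fee = E[payout] = 132/7

132/7 dollars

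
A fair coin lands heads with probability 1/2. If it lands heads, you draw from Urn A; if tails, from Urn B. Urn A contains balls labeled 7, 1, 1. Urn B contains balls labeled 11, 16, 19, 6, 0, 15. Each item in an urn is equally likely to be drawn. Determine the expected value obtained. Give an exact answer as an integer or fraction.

E[X | Urn A] = (7 + 1 + 1)/3 = 3
E[X | Urn B] = (11 + 16 + 19 + 6 + 0 + 15)/6 = 67/6
E[X] = (1/2)·3 + (1/2)·67/6 = 85/12

85/12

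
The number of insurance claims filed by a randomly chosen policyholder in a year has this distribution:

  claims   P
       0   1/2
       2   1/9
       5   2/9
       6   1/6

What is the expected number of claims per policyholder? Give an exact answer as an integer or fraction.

7/3

E[X] = (1/2)·0 + (1/9)·2 + (2/9)·5 + (1/6)·6
     = 7/3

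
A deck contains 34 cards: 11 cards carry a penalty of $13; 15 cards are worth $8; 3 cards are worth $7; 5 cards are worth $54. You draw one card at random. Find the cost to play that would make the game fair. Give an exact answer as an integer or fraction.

E[payout] = (11/34)·(-13) + (15/34)·8 + (3/34)·7 + (5/34)·54 = 134/17
Fair fee = E[payout] = 134/17

134/17 dollars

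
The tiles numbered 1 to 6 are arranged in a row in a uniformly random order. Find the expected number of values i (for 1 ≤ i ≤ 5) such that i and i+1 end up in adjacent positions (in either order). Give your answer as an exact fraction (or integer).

For each i ∈ {1,…,5}, let Xᵢ = 1 if i and i+1 are adjacent. P(Xᵢ=1) = 2·(6−1)!/6! = 2/6.
By linearity, E[ΣXᵢ] = (5)·(2/6) = 5/3.

5/3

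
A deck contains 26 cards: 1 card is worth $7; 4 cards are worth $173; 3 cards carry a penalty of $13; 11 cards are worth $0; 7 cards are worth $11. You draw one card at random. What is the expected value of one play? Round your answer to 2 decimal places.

E[payout] = (1/26)·7 + (4/26)·173 + (3/26)·(-13) + (11/26)·0 + (7/26)·11 = 737/26
≈ $28.35

$28.35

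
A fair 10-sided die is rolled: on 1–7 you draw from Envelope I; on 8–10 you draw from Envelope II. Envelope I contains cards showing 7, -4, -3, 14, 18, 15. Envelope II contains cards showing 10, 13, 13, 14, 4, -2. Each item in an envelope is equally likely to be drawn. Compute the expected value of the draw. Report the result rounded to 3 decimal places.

E[X | Envelope I] = (7 − 4 − 3 + 14 + 18 + 15)/6 = 47/6
E[X | Envelope II] = (10 + 13 + 13 + 14 + 4 − 2)/6 = 26/3
E[X] = (7/10)·47/6 + (3/10)·26/3 = 97/12 ≈ 8.083

8.083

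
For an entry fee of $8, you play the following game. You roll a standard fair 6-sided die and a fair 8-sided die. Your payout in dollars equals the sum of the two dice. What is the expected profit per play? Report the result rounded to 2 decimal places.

Distribution of the sum of the two dice: 2 w.p. 1/48, 3 w.p. 1/24, 4 w.p. 1/16, 5 w.p. 1/12, 6 w.p. 5/48, 7 w.p. 1/8, …
E[payout] = (1/48)·2 + (1/24)·3 + (1/16)·4 + (1/12)·5 + (5/48)·6 + (1/8)·7 + (1/8)·8 + (1/8)·9 + (5/48)·10 + (1/12)·11 + (1/16)·12 + (1/24)·13 + (1/48)·14 = 8
Expected profit = 8 − 8 = 0 ≈ $0.00

$0.00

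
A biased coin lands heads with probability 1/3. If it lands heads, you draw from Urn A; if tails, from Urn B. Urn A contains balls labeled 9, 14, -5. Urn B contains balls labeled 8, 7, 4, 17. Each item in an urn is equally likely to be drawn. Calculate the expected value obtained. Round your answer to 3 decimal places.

E[X | Urn A] = (9 + 14 − 5)/3 = 6
E[X | Urn B] = (8 + 7 + 4 + 17)/4 = 9
E[X] = (1/3)·6 + (2/3)·9 = 8 ≈ 8.000

8.000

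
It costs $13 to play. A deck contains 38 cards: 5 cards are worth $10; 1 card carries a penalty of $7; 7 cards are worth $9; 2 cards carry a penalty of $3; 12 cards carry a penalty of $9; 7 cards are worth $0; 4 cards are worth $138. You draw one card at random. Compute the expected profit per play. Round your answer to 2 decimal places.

$1.32

E[payout] = (5/38)·10 + (1/38)·(-7) + (7/38)·9 + (2/38)·(-3) + (12/38)·(-9) + (7/38)·0 + (4/38)·138 = 272/19
Expected profit = 272/19 − 13 = 25/19 ≈ $1.32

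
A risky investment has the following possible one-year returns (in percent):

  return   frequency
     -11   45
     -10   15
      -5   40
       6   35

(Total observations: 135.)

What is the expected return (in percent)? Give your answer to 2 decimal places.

-4.70

Total = 135, so P(return=-11) = 45/135, etc.
E[X] = (1/3)·(-11) + (1/9)·(-10) + (8/27)·(-5) + (7/27)·6
     = -127/27 ≈ -4.70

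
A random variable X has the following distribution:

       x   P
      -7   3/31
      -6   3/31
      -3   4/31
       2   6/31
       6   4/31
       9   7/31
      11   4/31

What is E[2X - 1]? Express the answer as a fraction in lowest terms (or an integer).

E[2x-1] = (3/31)·(-15) + (3/31)·(-13) + (4/31)·(-7) + (6/31)·3 + (4/31)·11 + (7/31)·17 + (4/31)·21
     = 153/31

153/31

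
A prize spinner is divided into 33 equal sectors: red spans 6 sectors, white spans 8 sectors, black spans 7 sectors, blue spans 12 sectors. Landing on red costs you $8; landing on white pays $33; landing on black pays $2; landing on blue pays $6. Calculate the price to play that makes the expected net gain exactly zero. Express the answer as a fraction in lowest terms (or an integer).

302/33 dollars

E[payout] = (6/33)·(-8) + (8/33)·33 + (7/33)·2 + (12/33)·6 = 302/33
Fair fee = E[payout] = 302/33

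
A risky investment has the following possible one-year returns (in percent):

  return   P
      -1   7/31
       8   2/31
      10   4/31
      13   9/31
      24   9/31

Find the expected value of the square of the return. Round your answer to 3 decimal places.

233.548

E[X²] = (7/31)·1 + (2/31)·64 + (4/31)·100 + (9/31)·169 + (9/31)·576
     = 7240/31 ≈ 233.548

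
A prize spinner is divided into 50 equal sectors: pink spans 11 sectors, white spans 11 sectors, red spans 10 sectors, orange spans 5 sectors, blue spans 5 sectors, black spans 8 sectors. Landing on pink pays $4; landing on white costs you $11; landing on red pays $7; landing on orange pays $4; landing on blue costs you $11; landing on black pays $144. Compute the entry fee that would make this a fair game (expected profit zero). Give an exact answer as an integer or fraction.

111/5 dollars

E[payout] = (11/50)·4 + (11/50)·(-11) + (10/50)·7 + (5/50)·4 + (5/50)·(-11) + (8/50)·144 = 111/5
Fair fee = E[payout] = 111/5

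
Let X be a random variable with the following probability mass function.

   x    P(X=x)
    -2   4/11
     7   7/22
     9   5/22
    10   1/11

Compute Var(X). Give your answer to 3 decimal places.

24.702

E[X] = (4/11)·(-2) + (7/22)·7 + (5/22)·9 + (1/11)·10 = 49/11
E[X²] = (4/11)·4 + (7/22)·49 + (5/22)·81 + (1/11)·100 = 490/11
Var(X) = 490/11 − (49/11)² = 2989/121 ≈ 24.702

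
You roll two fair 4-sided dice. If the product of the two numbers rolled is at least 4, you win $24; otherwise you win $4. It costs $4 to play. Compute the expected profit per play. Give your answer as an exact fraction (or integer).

55/4 dollars

E[payout] = (5/16)·4 + (11/16)·24 = 71/4
Expected profit = 71/4 − 4 = 55/4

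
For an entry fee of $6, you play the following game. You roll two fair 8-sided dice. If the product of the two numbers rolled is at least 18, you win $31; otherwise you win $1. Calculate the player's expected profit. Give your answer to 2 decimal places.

E[payout] = (17/32)·1 + (15/32)·31 = 241/16
Expected profit = 241/16 − 6 = 145/16 ≈ $9.06

$9.06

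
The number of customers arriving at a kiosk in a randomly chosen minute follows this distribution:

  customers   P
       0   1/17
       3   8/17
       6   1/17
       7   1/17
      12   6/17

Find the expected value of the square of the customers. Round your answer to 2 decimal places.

E[X²] = (1/17)·0 + (8/17)·9 + (1/17)·36 + (1/17)·49 + (6/17)·144
     = 1021/17 ≈ 60.06

60.06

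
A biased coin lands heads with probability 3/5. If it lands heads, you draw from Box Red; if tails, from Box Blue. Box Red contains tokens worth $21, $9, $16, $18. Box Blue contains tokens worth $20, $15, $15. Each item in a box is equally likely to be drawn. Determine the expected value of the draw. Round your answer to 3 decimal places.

E[X | Box Red] = (21 + 9 + 16 + 18)/4 = 16
E[X | Box Blue] = (20 + 15 + 15)/3 = 50/3
E[X] = (3/5)·16 + (2/5)·50/3 = 244/15 ≈ 16.267

$16.267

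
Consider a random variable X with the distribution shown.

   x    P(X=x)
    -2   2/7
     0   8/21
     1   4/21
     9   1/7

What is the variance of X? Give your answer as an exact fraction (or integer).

E[X] = (2/7)·(-2) + (8/21)·0 + (4/21)·1 + (1/7)·9 = 19/21
E[X²] = (2/7)·4 + (8/21)·0 + (4/21)·1 + (1/7)·81 = 271/21
Var(X) = 271/21 − (19/21)² = 5330/441

5330/441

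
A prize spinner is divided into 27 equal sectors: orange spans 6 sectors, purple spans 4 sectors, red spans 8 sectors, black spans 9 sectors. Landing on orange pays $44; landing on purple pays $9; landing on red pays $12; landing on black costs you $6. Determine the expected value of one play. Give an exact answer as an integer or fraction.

E[payout] = (6/27)·44 + (4/27)·9 + (8/27)·12 + (9/27)·(-6) = 38/3

38/3 dollars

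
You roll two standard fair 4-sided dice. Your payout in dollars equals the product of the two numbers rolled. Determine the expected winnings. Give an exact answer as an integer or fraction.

Distribution of the product of the two numbers rolled: 1 w.p. 1/16, 2 w.p. 1/8, 3 w.p. 1/8, 4 w.p. 3/16, 6 w.p. 1/8, 8 w.p. 1/8, …
E[payout] = (1/16)·1 + (1/8)·2 + (1/8)·3 + (3/16)·4 + (1/8)·6 + (1/8)·8 + (1/16)·9 + (1/8)·12 + (1/16)·16 = 25/4

25/4 dollars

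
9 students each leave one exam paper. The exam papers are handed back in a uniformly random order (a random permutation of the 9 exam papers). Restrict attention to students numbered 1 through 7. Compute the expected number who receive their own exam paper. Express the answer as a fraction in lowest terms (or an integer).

Let Xᵢ = 1 if person i gets their own exam paper. For each i, P(Xᵢ=1) = 1/9.
By linearity of expectation, E[X₁+…+X_7] = 7·(1/9) = 7/9.

7/9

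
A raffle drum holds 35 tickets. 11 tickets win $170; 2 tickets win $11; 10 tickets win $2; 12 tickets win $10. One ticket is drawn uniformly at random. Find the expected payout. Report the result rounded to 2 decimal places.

E[payout] = (11/35)·170 + (2/35)·11 + (10/35)·2 + (12/35)·10 = 2032/35
≈ $58.06

$58.06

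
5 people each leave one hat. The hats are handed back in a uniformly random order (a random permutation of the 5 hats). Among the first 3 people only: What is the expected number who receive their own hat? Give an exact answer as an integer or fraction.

3/5

Let Xᵢ = 1 if person i gets their own hat. For each i, P(Xᵢ=1) = 1/5.
By linearity of expectation, E[X₁+…+X_3] = 3·(1/5) = 3/5.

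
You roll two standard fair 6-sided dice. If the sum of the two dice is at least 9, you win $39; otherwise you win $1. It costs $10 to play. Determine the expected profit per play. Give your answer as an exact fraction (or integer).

E[payout] = (13/18)·1 + (5/18)·39 = 104/9
Expected profit = 104/9 − 10 = 14/9

14/9 dollars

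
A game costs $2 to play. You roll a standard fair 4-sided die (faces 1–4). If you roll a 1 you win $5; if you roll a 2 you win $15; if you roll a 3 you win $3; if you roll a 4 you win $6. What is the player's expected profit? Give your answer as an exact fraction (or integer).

21/4 dollars

E[payout] = (1/4)·3 + (1/4)·5 + (1/4)·6 + (1/4)·15 = 29/4
Expected profit = 29/4 − 2 = 21/4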